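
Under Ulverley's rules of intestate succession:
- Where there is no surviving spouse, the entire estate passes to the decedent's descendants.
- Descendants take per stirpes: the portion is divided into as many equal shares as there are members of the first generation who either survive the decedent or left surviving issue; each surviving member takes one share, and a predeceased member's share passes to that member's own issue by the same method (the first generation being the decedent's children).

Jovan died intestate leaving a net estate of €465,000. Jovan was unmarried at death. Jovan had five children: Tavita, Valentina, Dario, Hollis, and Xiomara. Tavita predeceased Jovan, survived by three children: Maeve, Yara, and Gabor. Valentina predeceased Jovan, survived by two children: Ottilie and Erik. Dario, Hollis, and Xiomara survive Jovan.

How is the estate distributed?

Maeve: €31,000; Yara: €31,000; Gabor: €31,000; Ottilie: €46,500; Erik: €46,500; Dario: €93,000; Hollis: €93,000; Xiomara: €93,000

The entire €465,000 passes to the descendants.
That amount (€465,000) is divided into 5 shares of €93,000: Dario, Hollis, and Xiomara each take €93,000; Tavita's €93,000 share passes to Tavita's issue; Valentina's €93,000 share passes to Valentina's issue.
Tavita's share (€93,000) is divided into 3 shares of €31,000: Maeve, Yara, and Gabor each take €31,000.
Valentina's share (€93,000) is divided into 2 shares of €46,500: Ottilie and Erik each take €46,500.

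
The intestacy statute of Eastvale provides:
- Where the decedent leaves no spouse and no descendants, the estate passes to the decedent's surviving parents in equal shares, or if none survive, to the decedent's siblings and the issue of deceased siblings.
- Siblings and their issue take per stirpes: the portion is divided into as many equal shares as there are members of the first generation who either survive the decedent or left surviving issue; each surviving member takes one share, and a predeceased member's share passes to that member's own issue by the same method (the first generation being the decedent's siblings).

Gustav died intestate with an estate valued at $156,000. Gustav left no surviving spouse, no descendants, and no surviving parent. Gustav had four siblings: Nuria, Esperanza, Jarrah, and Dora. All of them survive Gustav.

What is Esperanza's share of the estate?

The entire $156,000 passes to the siblings and their issue.
That amount ($156,000) is divided into 4 shares of $39,000: Nuria, Esperanza, Jarrah, and Dora each take $39,000.

Esperanza receives $39,000.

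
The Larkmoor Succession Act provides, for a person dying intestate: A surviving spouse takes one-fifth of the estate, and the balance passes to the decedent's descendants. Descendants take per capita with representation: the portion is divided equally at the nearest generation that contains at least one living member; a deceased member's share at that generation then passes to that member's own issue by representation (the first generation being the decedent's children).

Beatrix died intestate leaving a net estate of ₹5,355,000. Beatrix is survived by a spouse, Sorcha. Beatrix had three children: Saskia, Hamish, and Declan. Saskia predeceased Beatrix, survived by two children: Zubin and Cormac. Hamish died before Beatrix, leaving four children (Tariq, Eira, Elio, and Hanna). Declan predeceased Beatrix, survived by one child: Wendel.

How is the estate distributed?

Sorcha: ₹1,071,000; Zubin: ₹612,000; Cormac: ₹612,000; Tariq: ₹612,000; Eira: ₹612,000; Elio: ₹612,000; Hanna: ₹612,000; Wendel: ₹612,000

Sorcha takes one-fifth of ₹5,355,000 = ₹1,071,000. The remaining ₹4,284,000 passes to the descendants.
No child survives, so the initial division is made at the grandchildren's generation.
The descendants' portion (₹4,284,000) is divided into 7 shares of ₹612,000: Zubin, Cormac, Tariq, Eira, Elio, Hanna, and Wendel each take ₹612,000.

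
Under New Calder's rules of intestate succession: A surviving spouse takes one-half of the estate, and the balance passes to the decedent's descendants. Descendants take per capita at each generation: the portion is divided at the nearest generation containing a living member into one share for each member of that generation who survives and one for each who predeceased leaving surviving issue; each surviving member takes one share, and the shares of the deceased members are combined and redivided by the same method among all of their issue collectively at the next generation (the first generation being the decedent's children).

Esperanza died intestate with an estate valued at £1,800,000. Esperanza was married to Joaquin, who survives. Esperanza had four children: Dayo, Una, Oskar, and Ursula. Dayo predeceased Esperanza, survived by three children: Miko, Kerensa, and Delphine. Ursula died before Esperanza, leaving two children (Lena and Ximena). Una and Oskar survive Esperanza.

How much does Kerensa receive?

Joaquin takes one-half of £1,800,000 = £900,000. The remaining £900,000 passes to the descendants.
The descendants' portion (£900,000) is divided at the children's generation into 4 shares of £225,000. Una and Oskar each take £225,000. The 2 shares of the deceased (Dayo and Ursula) are combined into a pool of £450,000.
That pool (£450,000) is divided at the grandchildren's generation equally among Miko, Kerensa, Delphine, Lena, and Ximena: £90,000 each.

Kerensa receives £90,000.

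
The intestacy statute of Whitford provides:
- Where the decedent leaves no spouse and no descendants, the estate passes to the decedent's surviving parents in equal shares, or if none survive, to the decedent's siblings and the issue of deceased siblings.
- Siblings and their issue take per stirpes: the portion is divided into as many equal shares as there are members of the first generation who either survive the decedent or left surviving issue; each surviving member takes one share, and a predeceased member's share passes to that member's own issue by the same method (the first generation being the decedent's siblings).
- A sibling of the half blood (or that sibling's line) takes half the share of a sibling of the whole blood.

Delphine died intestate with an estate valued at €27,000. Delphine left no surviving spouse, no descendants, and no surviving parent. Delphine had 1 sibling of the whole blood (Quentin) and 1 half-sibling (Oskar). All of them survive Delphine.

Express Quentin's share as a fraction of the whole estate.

Quentin receives 2/3 of the estate.

The entire €27,000 passes to the siblings and their issue.
Counting each half-blood sibling's line as half a unit, there are 3/2 units in €27,000, so one unit is €18,000. Whole-blood lines (Quentin) take €18,000 each; half-blood lines (Oskar) take €9,000 each.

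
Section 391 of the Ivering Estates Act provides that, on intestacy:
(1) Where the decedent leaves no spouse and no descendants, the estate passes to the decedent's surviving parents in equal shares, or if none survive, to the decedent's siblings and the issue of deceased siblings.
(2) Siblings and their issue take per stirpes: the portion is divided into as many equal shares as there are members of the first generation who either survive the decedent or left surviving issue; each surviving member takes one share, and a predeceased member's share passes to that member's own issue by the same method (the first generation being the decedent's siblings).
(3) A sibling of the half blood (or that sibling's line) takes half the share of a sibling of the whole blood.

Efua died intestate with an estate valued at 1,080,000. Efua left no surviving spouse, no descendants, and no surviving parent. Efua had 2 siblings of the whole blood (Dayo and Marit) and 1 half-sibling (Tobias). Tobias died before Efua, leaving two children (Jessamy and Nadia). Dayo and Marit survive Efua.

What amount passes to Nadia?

The entire 1,080,000 passes to the siblings and their issue.
Counting each half-blood sibling's line as half a unit, there are 5/2 units in 1,080,000, so one unit is 432,000. Whole-blood lines (Dayo and Marit) take 432,000 each; half-blood lines (Tobias) take 216,000 each.
Tobias's share (216,000) is divided into 2 shares of 108,000: Jessamy and Nadia each take 108,000.

Nadia receives 108,000.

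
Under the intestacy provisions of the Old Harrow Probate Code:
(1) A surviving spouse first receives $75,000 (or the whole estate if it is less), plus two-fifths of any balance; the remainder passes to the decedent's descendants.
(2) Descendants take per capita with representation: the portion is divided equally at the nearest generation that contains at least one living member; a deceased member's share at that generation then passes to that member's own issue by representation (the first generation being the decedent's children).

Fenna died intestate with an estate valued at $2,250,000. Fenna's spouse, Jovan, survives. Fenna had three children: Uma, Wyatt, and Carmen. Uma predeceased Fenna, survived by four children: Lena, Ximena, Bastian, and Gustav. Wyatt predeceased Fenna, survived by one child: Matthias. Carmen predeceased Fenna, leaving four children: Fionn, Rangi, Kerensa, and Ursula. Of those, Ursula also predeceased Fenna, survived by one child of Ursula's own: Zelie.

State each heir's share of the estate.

Jovan first takes $75,000, leaving a balance of $2,175,000. Jovan then takes two-fifths of the balance ($870,000), for a total of $945,000. The remaining $1,305,000 passes to the descendants.
No child survives, so the initial division is made at the grandchildren's generation.
The descendants' portion ($1,305,000) is divided into 9 shares of $145,000: Lena, Ximena, Bastian, Gustav, Matthias, Fionn, Rangi, and Kerensa each take $145,000; Ursula's $145,000 share passes to Ursula's issue.
Ursula's share ($145,000) passes entirely to Zelie.

Jovan: $945,000; Lena: $145,000; Ximena: $145,000; Bastian: $145,000; Gustav: $145,000; Matthias: $145,000; Fionn: $145,000; Rangi: $145,000; Kerensa: $145,000; Zelie: $145,000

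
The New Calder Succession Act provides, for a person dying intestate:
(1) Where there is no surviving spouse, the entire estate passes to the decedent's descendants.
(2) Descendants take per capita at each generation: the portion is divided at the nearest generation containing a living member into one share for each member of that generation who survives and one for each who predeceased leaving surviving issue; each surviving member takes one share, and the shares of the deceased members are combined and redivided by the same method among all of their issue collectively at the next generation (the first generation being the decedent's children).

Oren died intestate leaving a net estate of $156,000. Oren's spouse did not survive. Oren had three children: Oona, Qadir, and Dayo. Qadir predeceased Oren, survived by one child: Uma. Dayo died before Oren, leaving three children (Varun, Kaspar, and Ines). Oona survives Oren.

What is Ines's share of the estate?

The entire $156,000 passes to the descendants.
That amount ($156,000) is divided at the children's generation into 3 shares of $52,000. Oona takes $52,000. The 2 shares of the deceased (Qadir and Dayo) are combined into a pool of $104,000.
That pool ($104,000) is divided at the grandchildren's generation equally among Uma, Varun, Kaspar, and Ines: $26,000 each.

Ines receives $26,000.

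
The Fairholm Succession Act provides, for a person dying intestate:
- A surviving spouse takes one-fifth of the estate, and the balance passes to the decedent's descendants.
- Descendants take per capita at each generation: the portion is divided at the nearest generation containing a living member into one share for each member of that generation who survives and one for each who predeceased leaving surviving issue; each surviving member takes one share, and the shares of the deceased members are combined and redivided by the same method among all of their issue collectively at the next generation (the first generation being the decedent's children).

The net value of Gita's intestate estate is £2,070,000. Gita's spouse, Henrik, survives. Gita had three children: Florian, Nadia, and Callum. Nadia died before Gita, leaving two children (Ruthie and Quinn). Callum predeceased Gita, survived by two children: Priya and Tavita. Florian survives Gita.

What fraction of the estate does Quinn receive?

Quinn receives 2/15 of the estate.

Henrik takes one-fifth of £2,070,000 = £414,000. The remaining £1,656,000 passes to the descendants.
The descendants' portion (£1,656,000) is divided at the children's generation into 3 shares of £552,000. Florian takes £552,000. The 2 shares of the deceased (Nadia and Callum) are combined into a pool of £1,104,000.
That pool (£1,104,000) is divided at the grandchildren's generation equally among Ruthie, Quinn, Priya, and Tavita: £276,000 each.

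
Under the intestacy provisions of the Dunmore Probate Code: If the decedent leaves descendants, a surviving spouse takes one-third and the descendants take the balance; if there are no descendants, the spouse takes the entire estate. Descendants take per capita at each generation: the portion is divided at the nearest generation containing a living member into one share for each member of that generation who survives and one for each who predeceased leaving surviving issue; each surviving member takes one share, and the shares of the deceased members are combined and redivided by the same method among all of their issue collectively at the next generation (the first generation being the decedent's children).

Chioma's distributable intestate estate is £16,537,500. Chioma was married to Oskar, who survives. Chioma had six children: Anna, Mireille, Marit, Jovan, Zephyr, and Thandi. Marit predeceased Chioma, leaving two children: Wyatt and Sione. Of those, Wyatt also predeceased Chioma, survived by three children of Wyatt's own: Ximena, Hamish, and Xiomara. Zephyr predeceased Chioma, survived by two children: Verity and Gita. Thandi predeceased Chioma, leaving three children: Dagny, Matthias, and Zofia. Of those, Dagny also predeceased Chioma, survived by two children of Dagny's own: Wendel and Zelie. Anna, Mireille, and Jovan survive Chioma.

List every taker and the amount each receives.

Oskar: £5,512,500; Anna: £1,837,500; Mireille: £1,837,500; Ximena: £315,000; Hamish: £315,000; Xiomara: £315,000; Sione: £787,500; Jovan: £1,837,500; Verity: £787,500; Gita: £787,500; Wendel: £315,000; Zelie: £315,000; Matthias: £787,500; Zofia: £787,500

Oskar takes one-third of £16,537,500 = £5,512,500. The remaining £11,025,000 passes to the descendants.
The descendants' portion (£11,025,000) is divided at the children's generation into 6 shares of £1,837,500. Anna, Mireille, and Jovan each take £1,837,500. The 3 shares of the deceased (Marit, Zephyr, and Thandi) are combined into a pool of £5,512,500.
That pool (£5,512,500) is divided at the grandchildren's generation into 7 shares of £787,500. Sione, Verity, Gita, Matthias, and Zofia each take £787,500. The 2 shares of the deceased (Wyatt and Dagny) are combined into a pool of £1,575,000.
That pool (£1,575,000) is divided at the great-grandchildren's generation equally among Ximena, Hamish, Xiomara, Wendel, and Zelie: £315,000 each.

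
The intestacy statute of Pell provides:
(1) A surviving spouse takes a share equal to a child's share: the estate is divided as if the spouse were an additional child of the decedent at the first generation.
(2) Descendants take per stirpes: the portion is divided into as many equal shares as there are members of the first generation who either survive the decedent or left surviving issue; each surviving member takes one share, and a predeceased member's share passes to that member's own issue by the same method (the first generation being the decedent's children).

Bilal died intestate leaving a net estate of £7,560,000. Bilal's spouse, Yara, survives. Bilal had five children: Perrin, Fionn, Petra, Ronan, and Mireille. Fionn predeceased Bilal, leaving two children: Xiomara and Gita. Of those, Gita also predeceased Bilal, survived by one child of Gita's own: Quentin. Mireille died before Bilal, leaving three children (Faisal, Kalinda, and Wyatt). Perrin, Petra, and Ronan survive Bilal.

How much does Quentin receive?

Quentin receives £630,000.

The spouse counts as an additional share at the children's level, so there are 6 primary shares of £1,260,000. Yara takes one such share (£1,260,000).
The children's combined portion (£6,300,000) is divided into 5 shares of £1,260,000: Perrin, Petra, and Ronan each take £1,260,000; Fionn's £1,260,000 share passes to Fionn's issue; Mireille's £1,260,000 share passes to Mireille's issue.
Fionn's share (£1,260,000) is divided into 2 shares of £630,000: Xiomara takes £630,000; Gita's £630,000 share passes to Gita's issue.
Gita's share (£630,000) passes entirely to Quentin.
Mireille's share (£1,260,000) is divided into 3 shares of £420,000: Faisal, Kalinda, and Wyatt each take £420,000.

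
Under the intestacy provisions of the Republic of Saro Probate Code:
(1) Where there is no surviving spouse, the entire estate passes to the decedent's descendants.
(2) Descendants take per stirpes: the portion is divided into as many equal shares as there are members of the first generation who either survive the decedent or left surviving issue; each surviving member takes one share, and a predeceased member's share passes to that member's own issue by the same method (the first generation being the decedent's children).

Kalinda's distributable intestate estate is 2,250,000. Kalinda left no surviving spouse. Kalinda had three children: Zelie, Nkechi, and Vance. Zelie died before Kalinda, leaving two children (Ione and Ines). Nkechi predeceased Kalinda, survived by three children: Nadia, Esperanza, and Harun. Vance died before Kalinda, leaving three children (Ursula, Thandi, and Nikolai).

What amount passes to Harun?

The entire 2,250,000 passes to the descendants.
That amount (2,250,000) is divided into 3 shares of 750,000: Zelie's 750,000 share passes to Zelie's issue; Nkechi's 750,000 share passes to Nkechi's issue; Vance's 750,000 share passes to Vance's issue.
Zelie's share (750,000) is divided into 2 shares of 375,000: Ione and Ines each take 375,000.
Nkechi's share (750,000) is divided into 3 shares of 250,000: Nadia, Esperanza, and Harun each take 250,000.
Vance's share (750,000) is divided into 3 shares of 250,000: Ursula, Thandi, and Nikolai each take 250,000.

Harun receives 250,000.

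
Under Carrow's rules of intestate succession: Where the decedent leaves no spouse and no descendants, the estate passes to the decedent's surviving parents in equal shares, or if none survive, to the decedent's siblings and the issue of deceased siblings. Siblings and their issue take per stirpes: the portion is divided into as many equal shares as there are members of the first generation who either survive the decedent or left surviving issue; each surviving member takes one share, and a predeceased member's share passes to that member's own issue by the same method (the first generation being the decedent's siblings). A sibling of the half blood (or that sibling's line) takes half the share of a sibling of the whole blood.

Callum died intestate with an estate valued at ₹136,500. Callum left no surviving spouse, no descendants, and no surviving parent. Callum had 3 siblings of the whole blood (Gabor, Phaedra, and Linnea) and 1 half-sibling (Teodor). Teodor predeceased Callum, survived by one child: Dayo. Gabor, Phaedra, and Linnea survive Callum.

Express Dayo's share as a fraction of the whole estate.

Dayo receives 1/7 of the estate.

The entire ₹136,500 passes to the siblings and their issue.
Counting each half-blood sibling's line as half a unit, there are 7/2 units in ₹136,500, so one unit is ₹39,000. Whole-blood lines (Gabor, Phaedra, and Linnea) take ₹39,000 each; half-blood lines (Teodor) take ₹19,500 each.
Teodor's share (₹19,500) passes entirely to Dayo.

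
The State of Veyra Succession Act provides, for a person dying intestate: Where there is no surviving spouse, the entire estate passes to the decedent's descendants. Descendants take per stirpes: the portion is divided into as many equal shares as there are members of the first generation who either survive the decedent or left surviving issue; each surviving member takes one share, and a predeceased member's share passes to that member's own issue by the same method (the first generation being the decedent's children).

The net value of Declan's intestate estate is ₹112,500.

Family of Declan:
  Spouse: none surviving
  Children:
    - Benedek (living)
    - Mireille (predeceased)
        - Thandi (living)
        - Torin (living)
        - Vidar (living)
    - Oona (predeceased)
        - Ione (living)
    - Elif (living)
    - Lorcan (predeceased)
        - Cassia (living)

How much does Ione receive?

The entire ₹112,500 passes to the descendants.
That amount (₹112,500) is divided into 5 shares of ₹22,500: Benedek and Elif each take ₹22,500; Mireille's ₹22,500 share passes to Mireille's issue; Oona's ₹22,500 share passes to Oona's issue; Lorcan's ₹22,500 share passes to Lorcan's issue.
Mireille's share (₹22,500) is divided into 3 shares of ₹7,500: Thandi, Torin, and Vidar each take ₹7,500.
Oona's share (₹22,500) passes entirely to Ione.
Lorcan's share (₹22,500) passes entirely to Cassia.

Ione receives ₹22,500.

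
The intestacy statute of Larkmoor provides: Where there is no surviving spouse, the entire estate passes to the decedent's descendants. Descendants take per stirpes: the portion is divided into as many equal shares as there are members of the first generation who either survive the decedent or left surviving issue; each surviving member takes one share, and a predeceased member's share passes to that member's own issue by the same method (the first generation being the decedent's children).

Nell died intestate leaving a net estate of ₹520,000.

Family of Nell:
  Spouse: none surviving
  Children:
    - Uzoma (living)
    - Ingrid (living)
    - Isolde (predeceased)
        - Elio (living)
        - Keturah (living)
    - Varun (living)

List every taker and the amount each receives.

The entire ₹520,000 passes to the descendants.
That amount (₹520,000) is divided into 4 shares of ₹130,000: Uzoma, Ingrid, and Varun each take ₹130,000; Isolde's ₹130,000 share passes to Isolde's issue.
Isolde's share (₹130,000) is divided into 2 shares of ₹65,000: Elio and Keturah each take ₹65,000.

Uzoma: ₹130,000; Ingrid: ₹130,000; Elio: ₹65,000; Keturah: ₹65,000; Varun: ₹130,000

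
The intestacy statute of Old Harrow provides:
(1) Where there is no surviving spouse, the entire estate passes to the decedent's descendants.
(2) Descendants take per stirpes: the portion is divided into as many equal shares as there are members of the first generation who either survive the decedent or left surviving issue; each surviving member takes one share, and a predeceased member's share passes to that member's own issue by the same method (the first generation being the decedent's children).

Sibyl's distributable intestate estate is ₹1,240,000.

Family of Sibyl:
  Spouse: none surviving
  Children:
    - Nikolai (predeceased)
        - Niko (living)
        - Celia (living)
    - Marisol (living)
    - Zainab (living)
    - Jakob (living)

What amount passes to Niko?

The entire ₹1,240,000 passes to the descendants.
That amount (₹1,240,000) is divided into 4 shares of ₹310,000: Marisol, Zainab, and Jakob each take ₹310,000; Nikolai's ₹310,000 share passes to Nikolai's issue.
Nikolai's share (₹310,000) is divided into 2 shares of ₹155,000: Niko and Celia each take ₹155,000.

Niko receives ₹155,000.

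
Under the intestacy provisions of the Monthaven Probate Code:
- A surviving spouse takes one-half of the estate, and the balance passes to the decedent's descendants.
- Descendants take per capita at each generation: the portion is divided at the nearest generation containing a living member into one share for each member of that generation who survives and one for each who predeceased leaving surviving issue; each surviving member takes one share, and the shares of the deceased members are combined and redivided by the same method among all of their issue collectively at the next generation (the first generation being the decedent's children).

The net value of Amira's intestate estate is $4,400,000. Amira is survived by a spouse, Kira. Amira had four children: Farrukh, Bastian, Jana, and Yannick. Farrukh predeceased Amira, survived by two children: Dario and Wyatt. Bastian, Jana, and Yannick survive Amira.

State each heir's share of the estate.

Kira: $2,200,000; Dario: $275,000; Wyatt: $275,000; Bastian: $550,000; Jana: $550,000; Yannick: $550,000

Kira takes one-half of $4,400,000 = $2,200,000. The remaining $2,200,000 passes to the descendants.
The descendants' portion ($2,200,000) is divided at the children's generation into 4 shares of $550,000. Bastian, Jana, and Yannick each take $550,000. The remaining share for the deceased Farrukh ($550,000) is carried to the next generation.
That pool ($550,000) is divided at the grandchildren's generation equally among Dario and Wyatt: $275,000 each.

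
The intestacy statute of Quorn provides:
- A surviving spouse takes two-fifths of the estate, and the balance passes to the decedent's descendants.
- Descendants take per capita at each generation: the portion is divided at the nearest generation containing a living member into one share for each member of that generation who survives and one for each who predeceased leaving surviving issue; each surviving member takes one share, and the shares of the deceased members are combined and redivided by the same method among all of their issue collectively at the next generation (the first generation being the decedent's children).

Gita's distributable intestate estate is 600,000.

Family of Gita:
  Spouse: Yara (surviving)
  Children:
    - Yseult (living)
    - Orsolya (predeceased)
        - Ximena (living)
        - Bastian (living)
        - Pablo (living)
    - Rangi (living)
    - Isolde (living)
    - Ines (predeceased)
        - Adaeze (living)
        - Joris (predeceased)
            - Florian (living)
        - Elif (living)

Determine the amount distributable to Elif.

Yara takes two-fifths of 600,000 = 240,000. The remaining 360,000 passes to the descendants.
The descendants' portion (360,000) is divided at the children's generation into 5 shares of 72,000. Yseult, Rangi, and Isolde each take 72,000. The 2 shares of the deceased (Orsolya and Ines) are combined into a pool of 144,000.
That pool (144,000) is divided at the grandchildren's generation into 6 shares of 24,000. Ximena, Bastian, Pablo, Adaeze, and Elif each take 24,000. The remaining share for the deceased Joris (24,000) is carried to the next generation.
That pool (24,000) passes entirely to Florian, the sole taker at the great-grandchildren's generation.

Elif receives 24,000.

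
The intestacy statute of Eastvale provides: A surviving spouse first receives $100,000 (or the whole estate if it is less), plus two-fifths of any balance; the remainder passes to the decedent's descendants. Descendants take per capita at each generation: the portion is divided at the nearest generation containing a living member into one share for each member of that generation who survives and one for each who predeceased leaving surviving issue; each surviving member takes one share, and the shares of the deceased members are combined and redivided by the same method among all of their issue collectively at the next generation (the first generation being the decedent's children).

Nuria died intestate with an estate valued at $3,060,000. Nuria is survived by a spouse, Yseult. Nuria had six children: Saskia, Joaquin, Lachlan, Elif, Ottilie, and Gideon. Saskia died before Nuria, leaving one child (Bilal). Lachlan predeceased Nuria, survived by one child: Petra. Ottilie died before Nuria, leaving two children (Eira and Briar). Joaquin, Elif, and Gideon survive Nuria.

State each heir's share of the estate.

Yseult: $1,284,000; Bilal: $222,000; Joaquin: $296,000; Petra: $222,000; Elif: $296,000; Eira: $222,000; Briar: $222,000; Gideon: $296,000

Yseult first takes $100,000, leaving a balance of $2,960,000. Yseult then takes two-fifths of the balance ($1,184,000), for a total of $1,284,000. The remaining $1,776,000 passes to the descendants.
The descendants' portion ($1,776,000) is divided at the children's generation into 6 shares of $296,000. Joaquin, Elif, and Gideon each take $296,000. The 3 shares of the deceased (Saskia, Lachlan, and Ottilie) are combined into a pool of $888,000.
That pool ($888,000) is divided at the grandchildren's generation equally among Bilal, Petra, Eira, and Briar: $222,000 each.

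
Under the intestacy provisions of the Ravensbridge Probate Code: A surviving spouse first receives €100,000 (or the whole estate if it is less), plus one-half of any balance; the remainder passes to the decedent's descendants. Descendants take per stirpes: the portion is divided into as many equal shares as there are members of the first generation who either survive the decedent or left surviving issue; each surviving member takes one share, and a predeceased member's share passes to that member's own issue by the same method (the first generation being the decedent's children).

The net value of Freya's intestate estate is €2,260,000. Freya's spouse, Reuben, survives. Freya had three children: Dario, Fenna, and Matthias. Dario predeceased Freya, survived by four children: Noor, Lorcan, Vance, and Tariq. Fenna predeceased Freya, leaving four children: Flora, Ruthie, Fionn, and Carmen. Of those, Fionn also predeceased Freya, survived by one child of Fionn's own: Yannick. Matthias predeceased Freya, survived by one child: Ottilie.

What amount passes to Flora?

Flora receives €90,000.

Reuben first takes €100,000, leaving a balance of €2,160,000. Reuben then takes one-half of the balance (€1,080,000), for a total of €1,180,000. The remaining €1,080,000 passes to the descendants.
The descendants' portion (€1,080,000) is divided into 3 shares of €360,000: Dario's €360,000 share passes to Dario's issue; Fenna's €360,000 share passes to Fenna's issue; Matthias's €360,000 share passes to Matthias's issue.
Dario's share (€360,000) is divided into 4 shares of €90,000: Noor, Lorcan, Vance, and Tariq each take €90,000.
Fenna's share (€360,000) is divided into 4 shares of €90,000: Flora, Ruthie, and Carmen each take €90,000; Fionn's €90,000 share passes to Fionn's issue.
Fionn's share (€90,000) passes entirely to Yannick.
Matthias's share (€360,000) passes entirely to Ottilie.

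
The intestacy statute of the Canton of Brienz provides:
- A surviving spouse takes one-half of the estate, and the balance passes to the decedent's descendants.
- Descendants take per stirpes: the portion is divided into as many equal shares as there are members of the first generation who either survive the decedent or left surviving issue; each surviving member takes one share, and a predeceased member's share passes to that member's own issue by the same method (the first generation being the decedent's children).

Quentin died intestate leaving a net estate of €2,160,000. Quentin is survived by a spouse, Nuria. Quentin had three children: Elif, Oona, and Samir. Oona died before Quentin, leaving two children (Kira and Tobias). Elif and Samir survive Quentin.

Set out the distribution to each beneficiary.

Nuria takes one-half of €2,160,000 = €1,080,000. The remaining €1,080,000 passes to the descendants.
The descendants' portion (€1,080,000) is divided into 3 shares of €360,000: Elif and Samir each take €360,000; Oona's €360,000 share passes to Oona's issue.
Oona's share (€360,000) is divided into 2 shares of €180,000: Kira and Tobias each take €180,000.

Nuria: €1,080,000; Elif: €360,000; Kira: €180,000; Tobias: €180,000; Samir: €360,000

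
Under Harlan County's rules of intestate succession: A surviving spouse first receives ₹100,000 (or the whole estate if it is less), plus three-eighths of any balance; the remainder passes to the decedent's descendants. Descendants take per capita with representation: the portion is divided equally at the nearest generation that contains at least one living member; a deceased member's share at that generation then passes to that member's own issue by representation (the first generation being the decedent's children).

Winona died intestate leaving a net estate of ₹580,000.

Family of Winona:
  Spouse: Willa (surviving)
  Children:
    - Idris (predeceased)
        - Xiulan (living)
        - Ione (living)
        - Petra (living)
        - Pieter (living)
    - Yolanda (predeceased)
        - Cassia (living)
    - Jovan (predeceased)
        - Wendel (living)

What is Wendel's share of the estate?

Wendel receives ₹50,000.

Willa first takes ₹100,000, leaving a balance of ₹480,000. Willa then takes three-eighths of the balance (₹180,000), for a total of ₹280,000. The remaining ₹300,000 passes to the descendants.
No child survives, so the initial division is made at the grandchildren's generation.
The descendants' portion (₹300,000) is divided into 6 shares of ₹50,000: Xiulan, Ione, Petra, Pieter, Cassia, and Wendel each take ₹50,000.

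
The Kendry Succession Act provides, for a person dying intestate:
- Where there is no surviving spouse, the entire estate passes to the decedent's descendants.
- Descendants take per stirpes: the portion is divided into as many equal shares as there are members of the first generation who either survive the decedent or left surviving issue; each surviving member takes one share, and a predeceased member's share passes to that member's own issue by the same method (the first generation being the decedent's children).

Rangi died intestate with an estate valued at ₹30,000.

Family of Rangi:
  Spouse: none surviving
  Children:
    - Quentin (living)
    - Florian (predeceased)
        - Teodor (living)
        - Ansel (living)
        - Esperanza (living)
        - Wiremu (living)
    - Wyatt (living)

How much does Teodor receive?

The entire ₹30,000 passes to the descendants.
That amount (₹30,000) is divided into 3 shares of ₹10,000: Quentin and Wyatt each take ₹10,000; Florian's ₹10,000 share passes to Florian's issue.
Florian's share (₹10,000) is divided into 4 shares of ₹2,500: Teodor, Ansel, Esperanza, and Wiremu each take ₹2,500.

Teodor receives ₹2,500.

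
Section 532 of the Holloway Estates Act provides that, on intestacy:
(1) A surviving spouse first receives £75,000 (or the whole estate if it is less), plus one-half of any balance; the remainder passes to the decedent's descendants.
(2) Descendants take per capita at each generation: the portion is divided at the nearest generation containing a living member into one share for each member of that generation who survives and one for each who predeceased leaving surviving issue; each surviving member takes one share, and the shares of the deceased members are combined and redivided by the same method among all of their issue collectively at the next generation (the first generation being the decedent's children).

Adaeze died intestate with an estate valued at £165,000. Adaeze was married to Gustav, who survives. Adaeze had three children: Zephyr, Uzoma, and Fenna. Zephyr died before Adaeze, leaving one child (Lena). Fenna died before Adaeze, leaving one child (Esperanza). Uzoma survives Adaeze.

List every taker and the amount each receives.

Gustav first takes £75,000, leaving a balance of £90,000. Gustav then takes one-half of the balance (£45,000), for a total of £120,000. The remaining £45,000 passes to the descendants.
The descendants' portion (£45,000) is divided at the children's generation into 3 shares of £15,000. Uzoma takes £15,000. The 2 shares of the deceased (Zephyr and Fenna) are combined into a pool of £30,000.
That pool (£30,000) is divided at the grandchildren's generation equally among Lena and Esperanza: £15,000 each.

Gustav: £120,000; Lena: £15,000; Uzoma: £15,000; Esperanza: £15,000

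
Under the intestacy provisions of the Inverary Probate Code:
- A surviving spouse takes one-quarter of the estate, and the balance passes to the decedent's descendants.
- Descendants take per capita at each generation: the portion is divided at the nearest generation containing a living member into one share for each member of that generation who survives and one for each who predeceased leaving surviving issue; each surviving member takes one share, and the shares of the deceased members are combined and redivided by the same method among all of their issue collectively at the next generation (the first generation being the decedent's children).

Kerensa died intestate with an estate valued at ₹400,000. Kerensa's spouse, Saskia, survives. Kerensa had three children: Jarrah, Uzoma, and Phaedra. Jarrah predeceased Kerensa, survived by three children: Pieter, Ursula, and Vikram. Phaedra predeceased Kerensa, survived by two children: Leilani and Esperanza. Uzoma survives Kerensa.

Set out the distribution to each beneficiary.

Saskia takes one-quarter of ₹400,000 = ₹100,000. The remaining ₹300,000 passes to the descendants.
The descendants' portion (₹300,000) is divided at the children's generation into 3 shares of ₹100,000. Uzoma takes ₹100,000. The 2 shares of the deceased (Jarrah and Phaedra) are combined into a pool of ₹200,000.
That pool (₹200,000) is divided at the grandchildren's generation equally among Pieter, Ursula, Vikram, Leilani, and Esperanza: ₹40,000 each.

Saskia: ₹100,000; Pieter: ₹40,000; Ursula: ₹40,000; Vikram: ₹40,000; Uzoma: ₹100,000; Leilani: ₹40,000; Esperanza: ₹40,000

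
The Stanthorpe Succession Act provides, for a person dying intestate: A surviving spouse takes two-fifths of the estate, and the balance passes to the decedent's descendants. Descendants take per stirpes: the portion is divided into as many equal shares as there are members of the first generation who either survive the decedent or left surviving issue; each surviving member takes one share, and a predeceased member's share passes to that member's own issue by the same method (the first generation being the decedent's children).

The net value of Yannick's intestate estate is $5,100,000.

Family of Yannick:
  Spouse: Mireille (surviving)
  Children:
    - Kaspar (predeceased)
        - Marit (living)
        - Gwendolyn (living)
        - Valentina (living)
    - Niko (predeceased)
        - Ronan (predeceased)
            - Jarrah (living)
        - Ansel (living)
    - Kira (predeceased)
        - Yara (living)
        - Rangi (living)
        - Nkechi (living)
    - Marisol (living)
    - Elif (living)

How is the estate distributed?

Mireille takes two-fifths of $5,100,000 = $2,040,000. The remaining $3,060,000 passes to the descendants.
The descendants' portion ($3,060,000) is divided into 5 shares of $612,000: Marisol and Elif each take $612,000; Kaspar's $612,000 share passes to Kaspar's issue; Niko's $612,000 share passes to Niko's issue; Kira's $612,000 share passes to Kira's issue.
Kaspar's share ($612,000) is divided into 3 shares of $204,000: Marit, Gwendolyn, and Valentina each take $204,000.
Niko's share ($612,000) is divided into 2 shares of $306,000: Ansel takes $306,000; Ronan's $306,000 share passes to Ronan's issue.
Ronan's share ($306,000) passes entirely to Jarrah.
Kira's share ($612,000) is divided into 3 shares of $204,000: Yara, Rangi, and Nkechi each take $204,000.

Mireille: $2,040,000; Marit: $204,000; Gwendolyn: $204,000; Valentina: $204,000; Jarrah: $306,000; Ansel: $306,000; Yara: $204,000; Rangi: $204,000; Nkechi: $204,000; Marisol: $612,000; Elif: $612,000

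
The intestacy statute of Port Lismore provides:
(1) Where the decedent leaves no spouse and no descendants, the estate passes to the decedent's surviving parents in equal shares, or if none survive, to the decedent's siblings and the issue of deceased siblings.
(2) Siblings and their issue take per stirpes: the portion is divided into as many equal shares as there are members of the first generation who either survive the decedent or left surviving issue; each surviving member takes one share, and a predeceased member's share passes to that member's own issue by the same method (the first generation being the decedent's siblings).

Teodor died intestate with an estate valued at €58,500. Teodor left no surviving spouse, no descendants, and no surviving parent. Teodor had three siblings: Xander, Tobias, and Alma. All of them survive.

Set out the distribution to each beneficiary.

The entire €58,500 passes to the siblings and their issue.
That amount (€58,500) is divided into 3 shares of €19,500: Xander, Tobias, and Alma each take €19,500.

Xander: €19,500; Tobias: €19,500; Alma: €19,500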